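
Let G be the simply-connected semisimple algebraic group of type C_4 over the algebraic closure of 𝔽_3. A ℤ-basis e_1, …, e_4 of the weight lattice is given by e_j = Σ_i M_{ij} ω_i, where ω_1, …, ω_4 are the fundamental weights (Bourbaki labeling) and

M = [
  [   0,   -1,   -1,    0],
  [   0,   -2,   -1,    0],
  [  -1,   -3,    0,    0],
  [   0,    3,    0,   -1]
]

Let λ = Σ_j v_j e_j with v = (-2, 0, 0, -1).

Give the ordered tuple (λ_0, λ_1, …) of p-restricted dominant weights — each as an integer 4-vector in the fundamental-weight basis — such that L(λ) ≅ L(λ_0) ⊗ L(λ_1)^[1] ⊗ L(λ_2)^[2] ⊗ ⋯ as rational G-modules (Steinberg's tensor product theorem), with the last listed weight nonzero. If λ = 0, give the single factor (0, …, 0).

ω-coordinates c = M·v, v = (-2, 0, 0, -1):
  c_1 = 0*-2 + -1*0 + -1*0 + 0*-1 = 0
  c_2 = 0*-2 + -2*0 + -1*0 + 0*-1 = 0
  c_3 = -1*-2 + -3*0 + 0*0 + 0*-1 = 2
  c_4 = 0*-2 + 3*0 + 0*0 + -1*-1 = 1
Expand coordinatewise in base 3:
  c_1 = 0
  c_2 = 0
  c_3 = 2 = 2·3^0
  c_4 = 1 = 1·3^0
p-restricted factor λ_0 = (0, 0, 2, 1)

((0, 0, 2, 1),)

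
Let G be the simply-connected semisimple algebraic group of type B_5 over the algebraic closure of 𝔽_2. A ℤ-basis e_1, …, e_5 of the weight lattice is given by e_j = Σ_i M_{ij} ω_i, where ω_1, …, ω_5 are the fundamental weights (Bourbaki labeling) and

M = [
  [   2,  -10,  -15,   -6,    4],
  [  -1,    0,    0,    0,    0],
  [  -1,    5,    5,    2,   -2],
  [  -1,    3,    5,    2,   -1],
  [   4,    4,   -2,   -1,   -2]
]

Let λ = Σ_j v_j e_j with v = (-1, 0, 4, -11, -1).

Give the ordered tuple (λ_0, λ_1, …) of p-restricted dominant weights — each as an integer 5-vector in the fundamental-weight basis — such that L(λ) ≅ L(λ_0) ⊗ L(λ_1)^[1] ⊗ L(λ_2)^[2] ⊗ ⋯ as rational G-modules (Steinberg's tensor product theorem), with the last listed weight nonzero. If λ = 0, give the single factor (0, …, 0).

Change of basis e → ω: c = M·v where v = (-1, 0, 4, -11, -1):
  c_1 = 2*-1 + -10*0 + -15*4 + -6*-11 + 4*-1 = 0
  c_2 = -1*-1 + 0*0 + 0*4 + 0*-11 + 0*-1 = 1
  c_3 = -1*-1 + 5*0 + 5*4 + 2*-11 + -2*-1 = 1
  c_4 = -1*-1 + 3*0 + 5*4 + 2*-11 + -1*-1 = 0
  c_5 = 4*-1 + 4*0 + -2*4 + -1*-11 + -2*-1 = 1
Writing each c_i in base p = 2:
  c_1 = 0
  c_2 = 1 = 1·2^0
  c_3 = 1 = 1·2^0
  c_4 = 0
  c_5 = 1 = 1·2^0
λ_0 = (0, 1, 1, 0, 1)

((0, 1, 1, 0, 1),)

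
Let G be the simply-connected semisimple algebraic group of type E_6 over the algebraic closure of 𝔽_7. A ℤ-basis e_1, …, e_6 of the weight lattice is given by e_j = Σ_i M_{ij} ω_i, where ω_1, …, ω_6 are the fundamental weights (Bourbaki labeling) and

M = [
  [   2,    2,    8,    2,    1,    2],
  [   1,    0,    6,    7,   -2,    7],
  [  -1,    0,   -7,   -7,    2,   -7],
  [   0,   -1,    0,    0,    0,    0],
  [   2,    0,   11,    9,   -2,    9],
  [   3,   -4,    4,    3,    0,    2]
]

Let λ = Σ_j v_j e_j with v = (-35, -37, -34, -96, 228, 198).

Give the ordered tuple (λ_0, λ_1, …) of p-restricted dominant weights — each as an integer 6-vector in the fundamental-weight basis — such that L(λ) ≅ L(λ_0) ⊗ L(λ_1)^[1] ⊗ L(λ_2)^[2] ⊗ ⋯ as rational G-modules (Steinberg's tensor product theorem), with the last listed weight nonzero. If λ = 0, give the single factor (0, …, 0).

((2, 5, 1, 2, 4, 1), (2, 2, 2, 5, 2, 2))

ω-coordinates c = M·v, v = (-35, -37, -34, -96, 228, 198):
  c_1 = 2*-35 + 2*-37 + 8*-34 + 2*-96 + 1*228 + 2*198 = 16
  c_2 = 1*-35 + 0*-37 + 6*-34 + 7*-96 + -2*228 + 7*198 = 19
  c_3 = -1*-35 + 0*-37 + -7*-34 + -7*-96 + 2*228 + -7*198 = 15
  c_4 = 0*-35 + -1*-37 + 0*-34 + 0*-96 + 0*228 + 0*198 = 37
  c_5 = 2*-35 + 0*-37 + 11*-34 + 9*-96 + -2*228 + 9*198 = 18
  c_6 = 3*-35 + -4*-37 + 4*-34 + 3*-96 + 0*228 + 2*198 = 15
Writing each c_i in base p = 7:
  c_1 = 16 = 2·7^0 + 2·7^1
  c_2 = 19 = 5·7^0 + 2·7^1
  c_3 = 15 = 1·7^0 + 2·7^1
  c_4 = 37 = 2·7^0 + 5·7^1
  c_5 = 18 = 4·7^0 + 2·7^1
  c_6 = 15 = 1·7^0 + 2·7^1
λ_0 = (2, 5, 1, 2, 4, 1)
λ_1 = (2, 2, 2, 5, 2, 2)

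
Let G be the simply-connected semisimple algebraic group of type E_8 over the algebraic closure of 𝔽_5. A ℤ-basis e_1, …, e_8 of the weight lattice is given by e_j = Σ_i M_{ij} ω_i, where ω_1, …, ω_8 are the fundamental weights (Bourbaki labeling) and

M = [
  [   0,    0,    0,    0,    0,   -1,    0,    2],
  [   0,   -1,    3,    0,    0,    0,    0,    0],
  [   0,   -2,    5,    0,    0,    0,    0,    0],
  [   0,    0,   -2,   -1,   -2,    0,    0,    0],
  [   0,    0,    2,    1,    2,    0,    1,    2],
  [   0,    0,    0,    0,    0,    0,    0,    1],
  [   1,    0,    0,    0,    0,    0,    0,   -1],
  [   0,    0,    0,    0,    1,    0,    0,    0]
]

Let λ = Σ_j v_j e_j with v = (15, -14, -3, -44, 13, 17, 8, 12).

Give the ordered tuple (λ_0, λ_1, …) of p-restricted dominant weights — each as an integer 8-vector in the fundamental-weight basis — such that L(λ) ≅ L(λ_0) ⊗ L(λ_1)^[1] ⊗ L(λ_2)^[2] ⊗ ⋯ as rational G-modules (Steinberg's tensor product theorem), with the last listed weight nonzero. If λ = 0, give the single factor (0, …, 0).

Compute c_i = Σ_j M_{ij} v_j with v = (15, -14, -3, -44, 13, 17, 8, 12):
  c_1 = (0)·(15) + (0)·(-14) + (0)·(-3) + (0)·(-44) + (0)·(13) + (-1)·(17) + (0)·(8) + (2)·(12) = 7
  c_2 = (0)·(15) + (-1)·(-14) + (3)·(-3) + (0)·(-44) + (0)·(13) + (0)·(17) + (0)·(8) + (0)·(12) = 5
  c_3 = (0)·(15) + (-2)·(-14) + (5)·(-3) + (0)·(-44) + (0)·(13) + (0)·(17) + (0)·(8) + (0)·(12) = 13
  c_4 = (0)·(15) + (0)·(-14) + (-2)·(-3) + (-1)·(-44) + (-2)·(13) + (0)·(17) + (0)·(8) + (0)·(12) = 24
  c_5 = (0)·(15) + (0)·(-14) + (2)·(-3) + (1)·(-44) + (2)·(13) + (0)·(17) + (1)·(8) + (2)·(12) = 8
  c_6 = (0)·(15) + (0)·(-14) + (0)·(-3) + (0)·(-44) + (0)·(13) + (0)·(17) + (0)·(8) + (1)·(12) = 12
  c_7 = (1)·(15) + (0)·(-14) + (0)·(-3) + (0)·(-44) + (0)·(13) + (0)·(17) + (0)·(8) + (-1)·(12) = 3
  c_8 = (0)·(15) + (0)·(-14) + (0)·(-3) + (0)·(-44) + (1)·(13) + (0)·(17) + (0)·(8) + (0)·(12) = 13
p = 5; digits c_i = Σ_j d_{ij}·5^j, 0 ≤ d_{ij} < 5:
  c_1 = 7 = 2·5^0 + 1·5^1
  c_2 = 5 = 0·5^0 + 1·5^1
  c_3 = 13 = 3·5^0 + 2·5^1
  c_4 = 24 = 4·5^0 + 4·5^1
  c_5 = 8 = 3·5^0 + 1·5^1
  c_6 = 12 = 2·5^0 + 2·5^1
  c_7 = 3 = 3·5^0
  c_8 = 13 = 3·5^0 + 2·5^1
λ_0 = (2, 0, 3, 4, 3, 2, 3, 3)
λ_1 = (1, 1, 2, 4, 1, 2, 0, 2)

((2, 0, 3, 4, 3, 2, 3, 3), (1, 1, 2, 4, 1, 2, 0, 2))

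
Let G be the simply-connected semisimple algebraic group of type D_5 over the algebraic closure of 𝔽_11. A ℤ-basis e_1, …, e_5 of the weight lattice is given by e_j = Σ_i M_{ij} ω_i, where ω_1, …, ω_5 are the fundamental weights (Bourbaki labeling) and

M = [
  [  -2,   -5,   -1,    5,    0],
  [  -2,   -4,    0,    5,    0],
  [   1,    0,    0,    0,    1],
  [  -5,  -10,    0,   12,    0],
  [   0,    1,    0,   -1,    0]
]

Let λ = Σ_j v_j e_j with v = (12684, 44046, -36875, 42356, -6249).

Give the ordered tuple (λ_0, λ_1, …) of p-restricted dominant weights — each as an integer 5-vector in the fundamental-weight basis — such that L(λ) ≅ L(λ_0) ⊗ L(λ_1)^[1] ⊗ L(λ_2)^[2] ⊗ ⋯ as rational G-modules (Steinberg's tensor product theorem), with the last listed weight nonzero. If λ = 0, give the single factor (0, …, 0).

((10, 9, 0, 3, 7), (2, 5, 2, 3, 10), (3, 7, 9, 3, 2), (2, 7, 4, 3, 1))

Change of basis e → ω: c = M·v where v = (12684, 44046, -36875, 42356, -6249):
  c_1 = -2*12684 + -5*44046 + -1*-36875 + 5*42356 + 0*-6249 = 3057
  c_2 = -2*12684 + -4*44046 + 0*-36875 + 5*42356 + 0*-6249 = 10228
  c_3 = 1*12684 + 0*44046 + 0*-36875 + 0*42356 + 1*-6249 = 6435
  c_4 = -5*12684 + -10*44046 + 0*-36875 + 12*42356 + 0*-6249 = 4392
  c_5 = 0*12684 + 1*44046 + 0*-36875 + -1*42356 + 0*-6249 = 1690
Writing each c_i in base p = 11:
  c_1 = 3057 = 10·11^0 + 2·11^1 + 3·11^2 + 2·11^3
  c_2 = 10228 = 9·11^0 + 5·11^1 + 7·11^2 + 7·11^3
  c_3 = 6435 = 0·11^0 + 2·11^1 + 9·11^2 + 4·11^3
  c_4 = 4392 = 3·11^0 + 3·11^1 + 3·11^2 + 3·11^3
  c_5 = 1690 = 7·11^0 + 10·11^1 + 2·11^2 + 1·11^3
p-restricted factor λ_0 = (10, 9, 0, 3, 7)
p-restricted factor λ_1 = (2, 5, 2, 3, 10)
p-restricted factor λ_2 = (3, 7, 9, 3, 2)
p-restricted factor λ_3 = (2, 7, 4, 3, 1)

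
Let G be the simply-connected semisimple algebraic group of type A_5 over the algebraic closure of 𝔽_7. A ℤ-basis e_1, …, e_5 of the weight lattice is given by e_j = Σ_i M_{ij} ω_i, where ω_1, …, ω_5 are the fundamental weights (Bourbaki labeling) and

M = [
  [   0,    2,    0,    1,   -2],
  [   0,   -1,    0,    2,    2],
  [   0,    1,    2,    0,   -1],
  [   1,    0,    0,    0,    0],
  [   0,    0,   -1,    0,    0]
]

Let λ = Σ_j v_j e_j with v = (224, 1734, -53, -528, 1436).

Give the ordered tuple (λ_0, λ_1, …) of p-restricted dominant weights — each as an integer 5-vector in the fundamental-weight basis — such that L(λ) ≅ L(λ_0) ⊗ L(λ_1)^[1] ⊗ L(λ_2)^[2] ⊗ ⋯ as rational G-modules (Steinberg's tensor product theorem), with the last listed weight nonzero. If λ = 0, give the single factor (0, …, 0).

Converting to the ω-basis (c_i = row i of M dotted with v = (224, 1734, -53, -528, 1436)):
  c_1 = (0)·(224) + (2)·(1734) + (0)·(-53) + (1)·(-528) + (-2)·(1436) = 68
  c_2 = (0)·(224) + (-1)·(1734) + (0)·(-53) + (2)·(-528) + (2)·(1436) = 82
  c_3 = (0)·(224) + (1)·(1734) + (2)·(-53) + (0)·(-528) + (-1)·(1436) = 192
  c_4 = (1)·(224) + (0)·(1734) + (0)·(-53) + (0)·(-528) + (0)·(1436) = 224
  c_5 = (0)·(224) + (0)·(1734) + (-1)·(-53) + (0)·(-528) + (0)·(1436) = 53
p = 7; digits c_i = Σ_j d_{ij}·7^j, 0 ≤ d_{ij} < 7:
  c_1 = 68 = 5·7^0 + 2·7^1 + 1·7^2
  c_2 = 82 = 5·7^0 + 4·7^1 + 1·7^2
  c_3 = 192 = 3·7^0 + 6·7^1 + 3·7^2
  c_4 = 224 = 0·7^0 + 4·7^1 + 4·7^2
  c_5 = 53 = 4·7^0 + 0·7^1 + 1·7^2
p-restricted factor λ_0 = (5, 5, 3, 0, 4)
p-restricted factor λ_1 = (2, 4, 6, 4, 0)
p-restricted factor λ_2 = (1, 1, 3, 4, 1)

((5, 5, 3, 0, 4), (2, 4, 6, 4, 0), (1, 1, 3, 4, 1))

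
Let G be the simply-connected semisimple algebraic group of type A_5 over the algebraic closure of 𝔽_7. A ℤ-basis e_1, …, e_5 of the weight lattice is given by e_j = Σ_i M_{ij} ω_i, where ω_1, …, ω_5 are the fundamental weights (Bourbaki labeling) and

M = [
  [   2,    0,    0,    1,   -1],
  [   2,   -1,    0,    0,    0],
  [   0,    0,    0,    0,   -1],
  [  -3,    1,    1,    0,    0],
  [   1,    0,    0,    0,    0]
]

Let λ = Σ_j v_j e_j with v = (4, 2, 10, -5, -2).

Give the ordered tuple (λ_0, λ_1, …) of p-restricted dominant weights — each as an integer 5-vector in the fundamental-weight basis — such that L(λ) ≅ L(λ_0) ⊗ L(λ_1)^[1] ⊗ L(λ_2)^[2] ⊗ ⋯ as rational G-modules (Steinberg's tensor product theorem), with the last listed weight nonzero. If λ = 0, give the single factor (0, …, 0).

Change of basis e → ω: c = M·v where v = (4, 2, 10, -5, -2):
  c_1 = 2·4 + 0·2 + 0·10 + (1)·(-5) + (-1)·(-2) = 5
  c_2 = 2·4 + (-1)·(2) + 0·10 + (0)·(-5) + (0)·(-2) = 6
  c_3 = 0·4 + 0·2 + 0·10 + (0)·(-5) + (-1)·(-2) = 2
  c_4 = (-3)·(4) + 1·2 + 1·10 + (0)·(-5) + (0)·(-2) = 0
  c_5 = 1·4 + 0·2 + 0·10 + (0)·(-5) + (0)·(-2) = 4
Expand coordinatewise in base 7:
  c_1 = 5 = 5·7^0
  c_2 = 6 = 6·7^0
  c_3 = 2 = 2·7^0
  c_4 = 0
  c_5 = 4 = 4·7^0
Factor λ_0 = (5, 6, 2, 0, 4)

((5, 6, 2, 0, 4),)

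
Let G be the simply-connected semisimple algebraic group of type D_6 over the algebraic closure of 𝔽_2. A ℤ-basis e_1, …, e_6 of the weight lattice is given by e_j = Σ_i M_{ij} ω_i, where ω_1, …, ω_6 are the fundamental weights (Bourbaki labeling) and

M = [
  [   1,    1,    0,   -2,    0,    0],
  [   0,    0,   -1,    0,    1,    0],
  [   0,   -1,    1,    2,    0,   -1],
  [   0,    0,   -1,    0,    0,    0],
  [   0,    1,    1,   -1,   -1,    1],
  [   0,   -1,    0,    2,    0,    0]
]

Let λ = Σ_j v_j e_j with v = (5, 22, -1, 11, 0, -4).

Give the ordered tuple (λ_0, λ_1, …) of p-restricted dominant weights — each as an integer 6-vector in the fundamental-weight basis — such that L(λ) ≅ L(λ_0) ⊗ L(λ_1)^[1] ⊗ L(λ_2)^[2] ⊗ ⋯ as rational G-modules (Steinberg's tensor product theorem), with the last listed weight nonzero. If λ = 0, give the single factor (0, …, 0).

In the fundamental-weight basis, λ has coordinates c = M·v (v = (5, 22, -1, 11, 0, -4)):
  c_1 = 1*5 + 1*22 + 0*-1 + -2*11 + 0*0 + 0*-4 = 5
  c_2 = 0*5 + 0*22 + -1*-1 + 0*11 + 1*0 + 0*-4 = 1
  c_3 = 0*5 + -1*22 + 1*-1 + 2*11 + 0*0 + -1*-4 = 3
  c_4 = 0*5 + 0*22 + -1*-1 + 0*11 + 0*0 + 0*-4 = 1
  c_5 = 0*5 + 1*22 + 1*-1 + -1*11 + -1*0 + 1*-4 = 6
  c_6 = 0*5 + -1*22 + 0*-1 + 2*11 + 0*0 + 0*-4 = 0
Base-2 expansion of each c_i:
  c_1 = 5 = 1·2^0 + 0·2^1 + 1·2^2
  c_2 = 1 = 1·2^0
  c_3 = 3 = 1·2^0 + 1·2^1
  c_4 = 1 = 1·2^0
  c_5 = 6 = 0·2^0 + 1·2^1 + 1·2^2
  c_6 = 0
λ_0 = (1, 1, 1, 1, 0, 0)
λ_1 = (0, 0, 1, 0, 1, 0)
λ_2 = (1, 0, 0, 0, 1, 0)

((1, 1, 1, 1, 0, 0), (0, 0, 1, 0, 1, 0), (1, 0, 0, 0, 1, 0))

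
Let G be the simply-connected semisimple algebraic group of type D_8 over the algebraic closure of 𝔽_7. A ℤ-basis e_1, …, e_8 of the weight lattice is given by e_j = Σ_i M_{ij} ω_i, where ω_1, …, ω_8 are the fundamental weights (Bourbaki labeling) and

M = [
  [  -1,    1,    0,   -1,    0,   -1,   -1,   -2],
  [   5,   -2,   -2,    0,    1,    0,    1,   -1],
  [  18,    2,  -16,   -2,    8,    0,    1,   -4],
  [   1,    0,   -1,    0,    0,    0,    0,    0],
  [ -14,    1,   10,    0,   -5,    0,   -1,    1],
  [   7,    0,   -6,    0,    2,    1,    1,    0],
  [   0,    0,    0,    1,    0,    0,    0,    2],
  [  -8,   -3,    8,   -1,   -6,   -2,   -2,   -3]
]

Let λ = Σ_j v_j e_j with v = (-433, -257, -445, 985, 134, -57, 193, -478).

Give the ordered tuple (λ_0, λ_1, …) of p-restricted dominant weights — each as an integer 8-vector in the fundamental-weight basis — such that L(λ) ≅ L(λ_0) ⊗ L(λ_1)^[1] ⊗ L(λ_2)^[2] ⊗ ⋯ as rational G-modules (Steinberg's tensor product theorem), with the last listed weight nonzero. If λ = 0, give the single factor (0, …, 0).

In the fundamental-weight basis, λ has coordinates c = M·v (v = (-433, -257, -445, 985, 134, -57, 193, -478)):
  c_1 = (-1)·(-433) + (1)·(-257) + (0)·(-445) + (-1)·(985) + 0·134 + (-1)·(-57) + (-1)·(193) + (-2)·(-478) = 11
  c_2 = (5)·(-433) + (-2)·(-257) + (-2)·(-445) + 0·985 + 1·134 + (0)·(-57) + 1·193 + (-1)·(-478) = 44
  c_3 = (18)·(-433) + (2)·(-257) + (-16)·(-445) + (-2)·(985) + 8·134 + (0)·(-57) + 1·193 + (-4)·(-478) = 19
  c_4 = (1)·(-433) + (0)·(-257) + (-1)·(-445) + 0·985 + 0·134 + (0)·(-57) + 0·193 + (0)·(-478) = 12
  c_5 = (-14)·(-433) + (1)·(-257) + (10)·(-445) + 0·985 + (-5)·(134) + (0)·(-57) + (-1)·(193) + (1)·(-478) = 14
  c_6 = (7)·(-433) + (0)·(-257) + (-6)·(-445) + 0·985 + 2·134 + (1)·(-57) + 1·193 + (0)·(-478) = 43
  c_7 = (0)·(-433) + (0)·(-257) + (0)·(-445) + 1·985 + 0·134 + (0)·(-57) + 0·193 + (2)·(-478) = 29
  c_8 = (-8)·(-433) + (-3)·(-257) + (8)·(-445) + (-1)·(985) + (-6)·(134) + (-2)·(-57) + (-2)·(193) + (-3)·(-478) = 48
Writing each c_i in base p = 7:
  c_1 = 11 = 4·7^0 + 1·7^1
  c_2 = 44 = 2·7^0 + 6·7^1
  c_3 = 19 = 5·7^0 + 2·7^1
  c_4 = 12 = 5·7^0 + 1·7^1
  c_5 = 14 = 0·7^0 + 2·7^1
  c_6 = 43 = 1·7^0 + 6·7^1
  c_7 = 29 = 1·7^0 + 4·7^1
  c_8 = 48 = 6·7^0 + 6·7^1
p-restricted factor λ_0 = (4, 2, 5, 5, 0, 1, 1, 6)
p-restricted factor λ_1 = (1, 6, 2, 1, 2, 6, 4, 6)

((4, 2, 5, 5, 0, 1, 1, 6), (1, 6, 2, 1, 2, 6, 4, 6))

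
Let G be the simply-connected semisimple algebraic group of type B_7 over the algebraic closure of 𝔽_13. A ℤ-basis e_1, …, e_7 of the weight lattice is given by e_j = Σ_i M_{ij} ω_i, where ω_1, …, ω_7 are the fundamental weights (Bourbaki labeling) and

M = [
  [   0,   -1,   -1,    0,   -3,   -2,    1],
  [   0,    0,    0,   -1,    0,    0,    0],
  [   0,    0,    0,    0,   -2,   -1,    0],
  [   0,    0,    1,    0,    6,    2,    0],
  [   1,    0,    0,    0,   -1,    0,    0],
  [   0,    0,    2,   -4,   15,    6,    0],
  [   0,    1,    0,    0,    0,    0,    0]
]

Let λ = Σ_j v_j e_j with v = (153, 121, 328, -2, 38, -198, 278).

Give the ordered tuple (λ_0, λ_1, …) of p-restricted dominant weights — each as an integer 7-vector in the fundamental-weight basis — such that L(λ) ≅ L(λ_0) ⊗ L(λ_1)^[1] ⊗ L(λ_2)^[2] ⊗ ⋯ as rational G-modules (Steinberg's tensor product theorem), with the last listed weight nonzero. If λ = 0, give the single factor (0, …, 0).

((7, 2, 5, 4, 11, 7, 4), (8, 0, 9, 12, 8, 3, 9))

Compute c_i = Σ_j M_{ij} v_j with v = (153, 121, 328, -2, 38, -198, 278):
  c_1 = 0·153 + (-1)·(121) + (-1)·(328) + (0)·(-2) + (-3)·(38) + (-2)·(-198) + 1·278 = 111
  c_2 = 0·153 + 0·121 + 0·328 + (-1)·(-2) + 0·38 + (0)·(-198) + 0·278 = 2
  c_3 = 0·153 + 0·121 + 0·328 + (0)·(-2) + (-2)·(38) + (-1)·(-198) + 0·278 = 122
  c_4 = 0·153 + 0·121 + 1·328 + (0)·(-2) + 6·38 + (2)·(-198) + 0·278 = 160
  c_5 = 1·153 + 0·121 + 0·328 + (0)·(-2) + (-1)·(38) + (0)·(-198) + 0·278 = 115
  c_6 = 0·153 + 0·121 + 2·328 + (-4)·(-2) + 15·38 + (6)·(-198) + 0·278 = 46
  c_7 = 0·153 + 1·121 + 0·328 + (0)·(-2) + 0·38 + (0)·(-198) + 0·278 = 121
Base-13 expansion of each c_i:
  c_1 = 111 = 7·13^0 + 8·13^1
  c_2 = 2 = 2·13^0
  c_3 = 122 = 5·13^0 + 9·13^1
  c_4 = 160 = 4·13^0 + 12·13^1
  c_5 = 115 = 11·13^0 + 8·13^1
  c_6 = 46 = 7·13^0 + 3·13^1
  c_7 = 121 = 4·13^0 + 9·13^1
p-restricted factor λ_0 = (7, 2, 5, 4, 11, 7, 4)
p-restricted factor λ_1 = (8, 0, 9, 12, 8, 3, 9)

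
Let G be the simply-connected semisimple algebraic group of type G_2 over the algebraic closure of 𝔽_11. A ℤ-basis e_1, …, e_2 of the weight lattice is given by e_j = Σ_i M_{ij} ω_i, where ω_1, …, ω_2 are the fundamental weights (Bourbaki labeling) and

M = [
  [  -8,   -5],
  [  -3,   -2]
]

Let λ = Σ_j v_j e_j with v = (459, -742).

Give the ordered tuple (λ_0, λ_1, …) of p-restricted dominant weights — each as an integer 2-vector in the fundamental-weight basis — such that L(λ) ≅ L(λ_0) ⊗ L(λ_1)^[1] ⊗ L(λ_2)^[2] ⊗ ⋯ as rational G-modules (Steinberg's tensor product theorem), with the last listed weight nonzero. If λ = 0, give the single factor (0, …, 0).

((5, 8), (3, 9))

Compute c_i = Σ_j M_{ij} v_j with v = (459, -742):
  c_1 = -8*459 + -5*-742 = 38
  c_2 = -3*459 + -2*-742 = 107
p = 11; digits c_i = Σ_j d_{ij}·11^j, 0 ≤ d_{ij} < 11:
  c_1 = 38 = 5·11^0 + 3·11^1
  c_2 = 107 = 8·11^0 + 9·11^1
λ_0 = (5, 8)
λ_1 = (3, 9)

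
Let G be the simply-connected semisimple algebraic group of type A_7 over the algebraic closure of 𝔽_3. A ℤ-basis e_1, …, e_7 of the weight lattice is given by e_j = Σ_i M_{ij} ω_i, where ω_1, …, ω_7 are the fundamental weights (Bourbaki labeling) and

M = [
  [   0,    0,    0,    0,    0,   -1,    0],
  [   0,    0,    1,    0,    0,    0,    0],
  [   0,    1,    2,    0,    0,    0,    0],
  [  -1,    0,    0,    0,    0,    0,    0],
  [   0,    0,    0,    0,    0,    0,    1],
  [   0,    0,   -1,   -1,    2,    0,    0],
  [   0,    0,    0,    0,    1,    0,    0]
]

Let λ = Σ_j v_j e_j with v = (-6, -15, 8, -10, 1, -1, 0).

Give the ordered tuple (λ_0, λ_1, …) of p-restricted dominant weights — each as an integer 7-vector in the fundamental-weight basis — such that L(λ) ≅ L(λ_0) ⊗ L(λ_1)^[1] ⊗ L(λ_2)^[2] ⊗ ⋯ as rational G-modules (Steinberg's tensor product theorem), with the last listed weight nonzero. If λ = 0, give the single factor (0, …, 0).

((1, 2, 1, 0, 0, 1, 1), (0, 2, 0, 2, 0, 1, 0))

ω-coordinates c = M·v, v = (-6, -15, 8, -10, 1, -1, 0):
  c_1 = (0)·(-6) + (0)·(-15) + (0)·(8) + (0)·(-10) + (0)·(1) + (-1)·(-1) + (0)·(0) = 1
  c_2 = (0)·(-6) + (0)·(-15) + (1)·(8) + (0)·(-10) + (0)·(1) + (0)·(-1) + (0)·(0) = 8
  c_3 = (0)·(-6) + (1)·(-15) + (2)·(8) + (0)·(-10) + (0)·(1) + (0)·(-1) + (0)·(0) = 1
  c_4 = (-1)·(-6) + (0)·(-15) + (0)·(8) + (0)·(-10) + (0)·(1) + (0)·(-1) + (0)·(0) = 6
  c_5 = (0)·(-6) + (0)·(-15) + (0)·(8) + (0)·(-10) + (0)·(1) + (0)·(-1) + (1)·(0) = 0
  c_6 = (0)·(-6) + (0)·(-15) + (-1)·(8) + (-1)·(-10) + (2)·(1) + (0)·(-1) + (0)·(0) = 4
  c_7 = (0)·(-6) + (0)·(-15) + (0)·(8) + (0)·(-10) + (1)·(1) + (0)·(-1) + (0)·(0) = 1
Expand coordinatewise in base 3:
  c_1 = 1 = 1·3^0
  c_2 = 8 = 2·3^0 + 2·3^1
  c_3 = 1 = 1·3^0
  c_4 = 6 = 0·3^0 + 2·3^1
  c_5 = 0
  c_6 = 4 = 1·3^0 + 1·3^1
  c_7 = 1 = 1·3^0
λ_0 = (1, 2, 1, 0, 0, 1, 1)
λ_1 = (0, 2, 0, 2, 0, 1, 0)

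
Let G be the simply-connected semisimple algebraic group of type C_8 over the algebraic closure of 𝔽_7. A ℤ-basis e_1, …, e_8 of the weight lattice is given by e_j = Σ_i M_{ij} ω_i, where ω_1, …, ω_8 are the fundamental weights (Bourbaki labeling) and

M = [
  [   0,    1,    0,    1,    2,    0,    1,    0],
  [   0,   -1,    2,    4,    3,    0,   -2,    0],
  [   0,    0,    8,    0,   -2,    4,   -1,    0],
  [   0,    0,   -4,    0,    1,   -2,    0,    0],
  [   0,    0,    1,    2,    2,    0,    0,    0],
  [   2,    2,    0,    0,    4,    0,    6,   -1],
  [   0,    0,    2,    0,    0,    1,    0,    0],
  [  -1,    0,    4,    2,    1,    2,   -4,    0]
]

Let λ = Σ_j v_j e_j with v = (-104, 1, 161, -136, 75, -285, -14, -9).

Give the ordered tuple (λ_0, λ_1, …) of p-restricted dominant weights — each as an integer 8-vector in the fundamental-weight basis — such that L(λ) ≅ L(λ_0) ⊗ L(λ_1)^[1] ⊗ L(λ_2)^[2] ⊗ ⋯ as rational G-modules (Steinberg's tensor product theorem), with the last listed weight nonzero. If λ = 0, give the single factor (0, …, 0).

((1, 2, 5, 1, 4, 5, 2, 2), (0, 4, 1, 0, 5, 2, 5, 5))

Compute c_i = Σ_j M_{ij} v_j with v = (-104, 1, 161, -136, 75, -285, -14, -9):
  c_1 = (0)·(-104) + (1)·(1) + (0)·(161) + (1)·(-136) + (2)·(75) + (0)·(-285) + (1)·(-14) + (0)·(-9) = 1
  c_2 = (0)·(-104) + (-1)·(1) + (2)·(161) + (4)·(-136) + (3)·(75) + (0)·(-285) + (-2)·(-14) + (0)·(-9) = 30
  c_3 = (0)·(-104) + (0)·(1) + (8)·(161) + (0)·(-136) + (-2)·(75) + (4)·(-285) + (-1)·(-14) + (0)·(-9) = 12
  c_4 = (0)·(-104) + (0)·(1) + (-4)·(161) + (0)·(-136) + (1)·(75) + (-2)·(-285) + (0)·(-14) + (0)·(-9) = 1
  c_5 = (0)·(-104) + (0)·(1) + (1)·(161) + (2)·(-136) + (2)·(75) + (0)·(-285) + (0)·(-14) + (0)·(-9) = 39
  c_6 = (2)·(-104) + (2)·(1) + (0)·(161) + (0)·(-136) + (4)·(75) + (0)·(-285) + (6)·(-14) + (-1)·(-9) = 19
  c_7 = (0)·(-104) + (0)·(1) + (2)·(161) + (0)·(-136) + (0)·(75) + (1)·(-285) + (0)·(-14) + (0)·(-9) = 37
  c_8 = (-1)·(-104) + (0)·(1) + (4)·(161) + (2)·(-136) + (1)·(75) + (2)·(-285) + (-4)·(-14) + (0)·(-9) = 37
Expand coordinatewise in base 7:
  c_1 = 1 = 1·7^0
  c_2 = 30 = 2·7^0 + 4·7^1
  c_3 = 12 = 5·7^0 + 1·7^1
  c_4 = 1 = 1·7^0
  c_5 = 39 = 4·7^0 + 5·7^1
  c_6 = 19 = 5·7^0 + 2·7^1
  c_7 = 37 = 2·7^0 + 5·7^1
  c_8 = 37 = 2·7^0 + 5·7^1
p-restricted factor λ_0 = (1, 2, 5, 1, 4, 5, 2, 2)
p-restricted factor λ_1 = (0, 4, 1, 0, 5, 2, 5, 5)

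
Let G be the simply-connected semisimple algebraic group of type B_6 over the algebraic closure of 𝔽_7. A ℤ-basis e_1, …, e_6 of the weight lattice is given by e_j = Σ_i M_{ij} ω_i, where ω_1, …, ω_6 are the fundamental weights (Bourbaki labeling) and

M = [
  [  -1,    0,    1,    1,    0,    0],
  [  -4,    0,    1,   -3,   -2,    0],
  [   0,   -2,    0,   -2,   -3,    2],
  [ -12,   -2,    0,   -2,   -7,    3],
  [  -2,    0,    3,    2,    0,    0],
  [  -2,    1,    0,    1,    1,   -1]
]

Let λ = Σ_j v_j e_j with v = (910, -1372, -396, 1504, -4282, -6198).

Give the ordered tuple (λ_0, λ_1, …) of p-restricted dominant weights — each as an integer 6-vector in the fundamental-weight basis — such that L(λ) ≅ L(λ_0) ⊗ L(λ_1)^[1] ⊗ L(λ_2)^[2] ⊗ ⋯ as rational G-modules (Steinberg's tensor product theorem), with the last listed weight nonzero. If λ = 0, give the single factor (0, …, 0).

In the fundamental-weight basis, λ has coordinates c = M·v (v = (910, -1372, -396, 1504, -4282, -6198)):
  c_1 = (-1)·(910) + (0)·(-1372) + (1)·(-396) + 1·1504 + (0)·(-4282) + (0)·(-6198) = 198
  c_2 = (-4)·(910) + (0)·(-1372) + (1)·(-396) + (-3)·(1504) + (-2)·(-4282) + (0)·(-6198) = 16
  c_3 = 0·910 + (-2)·(-1372) + (0)·(-396) + (-2)·(1504) + (-3)·(-4282) + (2)·(-6198) = 186
  c_4 = (-12)·(910) + (-2)·(-1372) + (0)·(-396) + (-2)·(1504) + (-7)·(-4282) + (3)·(-6198) = 196
  c_5 = (-2)·(910) + (0)·(-1372) + (3)·(-396) + 2·1504 + (0)·(-4282) + (0)·(-6198) = 0
  c_6 = (-2)·(910) + (1)·(-1372) + (0)·(-396) + 1·1504 + (1)·(-4282) + (-1)·(-6198) = 228
Writing each c_i in base p = 7:
  c_1 = 198 = 2·7^0 + 0·7^1 + 4·7^2
  c_2 = 16 = 2·7^0 + 2·7^1
  c_3 = 186 = 4·7^0 + 5·7^1 + 3·7^2
  c_4 = 196 = 0·7^0 + 0·7^1 + 4·7^2
  c_5 = 0
  c_6 = 228 = 4·7^0 + 4·7^1 + 4·7^2
Factor λ_0 = (2, 2, 4, 0, 0, 4)
Factor λ_1 = (0, 2, 5, 0, 0, 4)
Factor λ_2 = (4, 0, 3, 4, 0, 4)

((2, 2, 4, 0, 0, 4), (0, 2, 5, 0, 0, 4), (4, 0, 3, 4, 0, 4))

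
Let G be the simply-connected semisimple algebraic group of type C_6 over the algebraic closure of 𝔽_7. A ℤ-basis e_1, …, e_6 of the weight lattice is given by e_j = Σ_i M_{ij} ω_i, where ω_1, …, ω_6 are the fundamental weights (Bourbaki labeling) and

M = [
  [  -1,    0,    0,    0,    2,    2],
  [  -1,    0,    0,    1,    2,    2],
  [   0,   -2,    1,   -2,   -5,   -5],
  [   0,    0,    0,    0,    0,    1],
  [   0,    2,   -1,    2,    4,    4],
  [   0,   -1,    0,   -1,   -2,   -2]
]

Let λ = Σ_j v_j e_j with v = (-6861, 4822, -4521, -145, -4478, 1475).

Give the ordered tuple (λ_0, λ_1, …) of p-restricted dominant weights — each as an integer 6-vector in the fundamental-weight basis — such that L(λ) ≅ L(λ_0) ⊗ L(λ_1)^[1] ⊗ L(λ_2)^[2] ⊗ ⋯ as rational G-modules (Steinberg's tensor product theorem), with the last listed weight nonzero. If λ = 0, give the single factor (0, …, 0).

((1, 3, 6, 5, 1, 6), (3, 3, 1, 0, 0, 0), (3, 0, 2, 2, 3, 6), (2, 2, 3, 4, 5, 3))

In the fundamental-weight basis, λ has coordinates c = M·v (v = (-6861, 4822, -4521, -145, -4478, 1475)):
  c_1 = (-1)·(-6861) + 0·4822 + (0)·(-4521) + (0)·(-145) + (2)·(-4478) + 2·1475 = 855
  c_2 = (-1)·(-6861) + 0·4822 + (0)·(-4521) + (1)·(-145) + (2)·(-4478) + 2·1475 = 710
  c_3 = (0)·(-6861) + (-2)·(4822) + (1)·(-4521) + (-2)·(-145) + (-5)·(-4478) + (-5)·(1475) = 1140
  c_4 = (0)·(-6861) + 0·4822 + (0)·(-4521) + (0)·(-145) + (0)·(-4478) + 1·1475 = 1475
  c_5 = (0)·(-6861) + 2·4822 + (-1)·(-4521) + (2)·(-145) + (4)·(-4478) + 4·1475 = 1863
  c_6 = (0)·(-6861) + (-1)·(4822) + (0)·(-4521) + (-1)·(-145) + (-2)·(-4478) + (-2)·(1475) = 1329
Writing each c_i in base p = 7:
  c_1 = 855 = 1·7^0 + 3·7^1 + 3·7^2 + 2·7^3
  c_2 = 710 = 3·7^0 + 3·7^1 + 0·7^2 + 2·7^3
  c_3 = 1140 = 6·7^0 + 1·7^1 + 2·7^2 + 3·7^3
  c_4 = 1475 = 5·7^0 + 0·7^1 + 2·7^2 + 4·7^3
  c_5 = 1863 = 1·7^0 + 0·7^1 + 3·7^2 + 5·7^3
  c_6 = 1329 = 6·7^0 + 0·7^1 + 6·7^2 + 3·7^3
p-restricted factor λ_0 = (1, 3, 6, 5, 1, 6)
p-restricted factor λ_1 = (3, 3, 1, 0, 0, 0)
p-restricted factor λ_2 = (3, 0, 2, 2, 3, 6)
p-restricted factor λ_3 = (2, 2, 3, 4, 5, 3)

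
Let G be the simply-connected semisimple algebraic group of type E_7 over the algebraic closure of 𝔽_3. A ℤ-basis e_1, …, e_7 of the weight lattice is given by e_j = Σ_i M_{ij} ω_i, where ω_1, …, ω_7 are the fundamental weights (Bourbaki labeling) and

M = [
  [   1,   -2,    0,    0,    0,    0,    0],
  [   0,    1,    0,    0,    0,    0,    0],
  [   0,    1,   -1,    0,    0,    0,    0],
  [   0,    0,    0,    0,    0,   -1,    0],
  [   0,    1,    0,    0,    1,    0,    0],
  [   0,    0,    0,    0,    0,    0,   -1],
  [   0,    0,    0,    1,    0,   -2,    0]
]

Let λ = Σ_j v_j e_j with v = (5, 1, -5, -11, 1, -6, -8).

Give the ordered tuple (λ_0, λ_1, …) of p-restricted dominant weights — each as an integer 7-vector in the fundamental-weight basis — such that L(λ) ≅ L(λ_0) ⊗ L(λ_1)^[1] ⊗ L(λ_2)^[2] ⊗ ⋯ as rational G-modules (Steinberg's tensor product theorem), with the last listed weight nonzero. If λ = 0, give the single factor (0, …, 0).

((0, 1, 0, 0, 2, 2, 1), (1, 0, 2, 2, 0, 2, 0))

Converting to the ω-basis (c_i = row i of M dotted with v = (5, 1, -5, -11, 1, -6, -8)):
  c_1 = 1*5 + -2*1 + 0*-5 + 0*-11 + 0*1 + 0*-6 + 0*-8 = 3
  c_2 = 0*5 + 1*1 + 0*-5 + 0*-11 + 0*1 + 0*-6 + 0*-8 = 1
  c_3 = 0*5 + 1*1 + -1*-5 + 0*-11 + 0*1 + 0*-6 + 0*-8 = 6
  c_4 = 0*5 + 0*1 + 0*-5 + 0*-11 + 0*1 + -1*-6 + 0*-8 = 6
  c_5 = 0*5 + 1*1 + 0*-5 + 0*-11 + 1*1 + 0*-6 + 0*-8 = 2
  c_6 = 0*5 + 0*1 + 0*-5 + 0*-11 + 0*1 + 0*-6 + -1*-8 = 8
  c_7 = 0*5 + 0*1 + 0*-5 + 1*-11 + 0*1 + -2*-6 + 0*-8 = 1
p = 3; digits c_i = Σ_j d_{ij}·3^j, 0 ≤ d_{ij} < 3:
  c_1 = 3 = 0·3^0 + 1·3^1
  c_2 = 1 = 1·3^0
  c_3 = 6 = 0·3^0 + 2·3^1
  c_4 = 6 = 0·3^0 + 2·3^1
  c_5 = 2 = 2·3^0
  c_6 = 8 = 2·3^0 + 2·3^1
  c_7 = 1 = 1·3^0
p-restricted factor λ_0 = (0, 1, 0, 0, 2, 2, 1)
p-restricted factor λ_1 = (1, 0, 2, 2, 0, 2, 0)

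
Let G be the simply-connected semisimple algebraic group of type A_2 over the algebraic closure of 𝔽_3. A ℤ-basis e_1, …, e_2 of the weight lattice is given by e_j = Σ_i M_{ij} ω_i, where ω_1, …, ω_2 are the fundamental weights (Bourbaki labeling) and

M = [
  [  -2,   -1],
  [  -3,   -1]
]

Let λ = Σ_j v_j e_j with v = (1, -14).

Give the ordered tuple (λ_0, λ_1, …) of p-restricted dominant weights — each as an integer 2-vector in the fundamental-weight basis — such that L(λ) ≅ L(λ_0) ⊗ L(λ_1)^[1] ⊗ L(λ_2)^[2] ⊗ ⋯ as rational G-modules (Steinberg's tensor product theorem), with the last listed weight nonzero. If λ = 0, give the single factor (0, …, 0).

((0, 2), (1, 0), (1, 1))

In the fundamental-weight basis, λ has coordinates c = M·v (v = (1, -14)):
  c_1 = (-2)·(1) + (-1)·(-14) = 12
  c_2 = (-3)·(1) + (-1)·(-14) = 11
p = 3; digits c_i = Σ_j d_{ij}·3^j, 0 ≤ d_{ij} < 3:
  c_1 = 12 = 0·3^0 + 1·3^1 + 1·3^2
  c_2 = 11 = 2·3^0 + 0·3^1 + 1·3^2
λ_0 = (0, 2)
λ_1 = (1, 0)
λ_2 = (1, 1)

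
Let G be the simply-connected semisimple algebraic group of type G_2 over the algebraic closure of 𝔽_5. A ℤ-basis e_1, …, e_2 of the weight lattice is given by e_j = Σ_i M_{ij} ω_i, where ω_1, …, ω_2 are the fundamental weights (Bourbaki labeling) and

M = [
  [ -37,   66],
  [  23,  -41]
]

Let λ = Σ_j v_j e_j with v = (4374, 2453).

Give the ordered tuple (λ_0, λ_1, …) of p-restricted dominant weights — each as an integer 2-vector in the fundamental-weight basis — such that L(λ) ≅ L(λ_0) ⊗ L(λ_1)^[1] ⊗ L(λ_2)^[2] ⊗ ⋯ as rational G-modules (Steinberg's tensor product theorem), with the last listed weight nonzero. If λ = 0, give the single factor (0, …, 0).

Change of basis e → ω: c = M·v where v = (4374, 2453):
  c_1 = (-37)·(4374) + (66)·(2453) = 60
  c_2 = (23)·(4374) + (-41)·(2453) = 29
Writing each c_i in base p = 5:
  c_1 = 60 = 0·5^0 + 2·5^1 + 2·5^2
  c_2 = 29 = 4·5^0 + 0·5^1 + 1·5^2
λ_0 = (0, 4)
λ_1 = (2, 0)
λ_2 = (2, 1)

((0, 4), (2, 0), (2, 1))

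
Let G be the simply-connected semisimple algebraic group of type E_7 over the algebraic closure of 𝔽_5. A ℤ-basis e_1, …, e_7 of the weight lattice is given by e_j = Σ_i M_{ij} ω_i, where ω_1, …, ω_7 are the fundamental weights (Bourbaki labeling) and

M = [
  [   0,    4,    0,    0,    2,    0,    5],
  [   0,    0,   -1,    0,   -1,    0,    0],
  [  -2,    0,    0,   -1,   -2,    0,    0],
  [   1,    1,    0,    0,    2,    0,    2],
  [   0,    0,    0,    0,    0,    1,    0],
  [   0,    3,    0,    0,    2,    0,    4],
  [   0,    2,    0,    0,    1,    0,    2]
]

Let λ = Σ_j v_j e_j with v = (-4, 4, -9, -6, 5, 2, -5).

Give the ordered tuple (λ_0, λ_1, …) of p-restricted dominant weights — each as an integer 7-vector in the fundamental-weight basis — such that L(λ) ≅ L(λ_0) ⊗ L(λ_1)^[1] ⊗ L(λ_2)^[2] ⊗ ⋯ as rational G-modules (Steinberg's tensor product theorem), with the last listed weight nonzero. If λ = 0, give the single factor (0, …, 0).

Compute c_i = Σ_j M_{ij} v_j with v = (-4, 4, -9, -6, 5, 2, -5):
  c_1 = (0)·(-4) + (4)·(4) + (0)·(-9) + (0)·(-6) + (2)·(5) + (0)·(2) + (5)·(-5) = 1
  c_2 = (0)·(-4) + (0)·(4) + (-1)·(-9) + (0)·(-6) + (-1)·(5) + (0)·(2) + (0)·(-5) = 4
  c_3 = (-2)·(-4) + (0)·(4) + (0)·(-9) + (-1)·(-6) + (-2)·(5) + (0)·(2) + (0)·(-5) = 4
  c_4 = (1)·(-4) + (1)·(4) + (0)·(-9) + (0)·(-6) + (2)·(5) + (0)·(2) + (2)·(-5) = 0
  c_5 = (0)·(-4) + (0)·(4) + (0)·(-9) + (0)·(-6) + (0)·(5) + (1)·(2) + (0)·(-5) = 2
  c_6 = (0)·(-4) + (3)·(4) + (0)·(-9) + (0)·(-6) + (2)·(5) + (0)·(2) + (4)·(-5) = 2
  c_7 = (0)·(-4) + (2)·(4) + (0)·(-9) + (0)·(-6) + (1)·(5) + (0)·(2) + (2)·(-5) = 3
Writing each c_i in base p = 5:
  c_1 = 1 = 1·5^0
  c_2 = 4 = 4·5^0
  c_3 = 4 = 4·5^0
  c_4 = 0
  c_5 = 2 = 2·5^0
  c_6 = 2 = 2·5^0
  c_7 = 3 = 3·5^0
Factor λ_0 = (1, 4, 4, 0, 2, 2, 3)

((1, 4, 4, 0, 2, 2, 3),)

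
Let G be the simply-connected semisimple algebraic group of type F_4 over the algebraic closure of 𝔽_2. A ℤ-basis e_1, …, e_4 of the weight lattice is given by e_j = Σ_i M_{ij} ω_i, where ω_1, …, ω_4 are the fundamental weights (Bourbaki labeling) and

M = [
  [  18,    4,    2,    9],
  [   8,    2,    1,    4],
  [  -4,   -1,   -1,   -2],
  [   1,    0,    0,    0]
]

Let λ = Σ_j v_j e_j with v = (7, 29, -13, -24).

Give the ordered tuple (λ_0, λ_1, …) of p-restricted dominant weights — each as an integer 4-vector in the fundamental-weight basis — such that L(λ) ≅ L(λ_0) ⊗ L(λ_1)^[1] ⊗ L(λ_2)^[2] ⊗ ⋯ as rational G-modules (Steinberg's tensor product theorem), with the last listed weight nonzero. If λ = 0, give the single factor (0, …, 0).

((0, 1, 0, 1), (0, 0, 0, 1), (0, 1, 1, 1))

Converting to the ω-basis (c_i = row i of M dotted with v = (7, 29, -13, -24)):
  c_1 = 18*7 + 4*29 + 2*-13 + 9*-24 = 0
  c_2 = 8*7 + 2*29 + 1*-13 + 4*-24 = 5
  c_3 = -4*7 + -1*29 + -1*-13 + -2*-24 = 4
  c_4 = 1*7 + 0*29 + 0*-13 + 0*-24 = 7
Base-2 expansion of each c_i:
  c_1 = 0
  c_2 = 5 = 1·2^0 + 0·2^1 + 1·2^2
  c_3 = 4 = 0·2^0 + 0·2^1 + 1·2^2
  c_4 = 7 = 1·2^0 + 1·2^1 + 1·2^2
Factor λ_0 = (0, 1, 0, 1)
Factor λ_1 = (0, 0, 0, 1)
Factor λ_2 = (0, 1, 1, 1)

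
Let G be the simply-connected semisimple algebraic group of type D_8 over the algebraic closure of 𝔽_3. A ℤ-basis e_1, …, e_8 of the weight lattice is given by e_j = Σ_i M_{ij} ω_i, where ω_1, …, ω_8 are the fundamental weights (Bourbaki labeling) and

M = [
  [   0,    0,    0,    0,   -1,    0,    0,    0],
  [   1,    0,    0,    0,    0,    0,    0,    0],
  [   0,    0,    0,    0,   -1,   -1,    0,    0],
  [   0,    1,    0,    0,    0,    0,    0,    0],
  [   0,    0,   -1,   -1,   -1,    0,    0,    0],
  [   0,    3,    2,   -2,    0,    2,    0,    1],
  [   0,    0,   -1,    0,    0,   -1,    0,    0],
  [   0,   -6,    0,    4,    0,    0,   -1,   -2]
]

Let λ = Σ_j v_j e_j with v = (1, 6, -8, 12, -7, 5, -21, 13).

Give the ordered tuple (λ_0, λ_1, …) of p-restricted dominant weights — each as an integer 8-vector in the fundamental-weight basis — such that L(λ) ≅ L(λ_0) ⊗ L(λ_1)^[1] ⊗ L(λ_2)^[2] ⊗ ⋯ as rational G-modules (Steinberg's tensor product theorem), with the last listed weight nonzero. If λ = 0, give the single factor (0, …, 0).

((1, 1, 2, 0, 0, 1, 0, 1), (2, 0, 0, 2, 1, 0, 1, 2))

Compute c_i = Σ_j M_{ij} v_j with v = (1, 6, -8, 12, -7, 5, -21, 13):
  c_1 = 0*1 + 0*6 + 0*-8 + 0*12 + -1*-7 + 0*5 + 0*-21 + 0*13 = 7
  c_2 = 1*1 + 0*6 + 0*-8 + 0*12 + 0*-7 + 0*5 + 0*-21 + 0*13 = 1
  c_3 = 0*1 + 0*6 + 0*-8 + 0*12 + -1*-7 + -1*5 + 0*-21 + 0*13 = 2
  c_4 = 0*1 + 1*6 + 0*-8 + 0*12 + 0*-7 + 0*5 + 0*-21 + 0*13 = 6
  c_5 = 0*1 + 0*6 + -1*-8 + -1*12 + -1*-7 + 0*5 + 0*-21 + 0*13 = 3
  c_6 = 0*1 + 3*6 + 2*-8 + -2*12 + 0*-7 + 2*5 + 0*-21 + 1*13 = 1
  c_7 = 0*1 + 0*6 + -1*-8 + 0*12 + 0*-7 + -1*5 + 0*-21 + 0*13 = 3
  c_8 = 0*1 + -6*6 + 0*-8 + 4*12 + 0*-7 + 0*5 + -1*-21 + -2*13 = 7
p = 3; digits c_i = Σ_j d_{ij}·3^j, 0 ≤ d_{ij} < 3:
  c_1 = 7 = 1·3^0 + 2·3^1
  c_2 = 1 = 1·3^0
  c_3 = 2 = 2·3^0
  c_4 = 6 = 0·3^0 + 2·3^1
  c_5 = 3 = 0·3^0 + 1·3^1
  c_6 = 1 = 1·3^0
  c_7 = 3 = 0·3^0 + 1·3^1
  c_8 = 7 = 1·3^0 + 2·3^1
Factor λ_0 = (1, 1, 2, 0, 0, 1, 0, 1)
Factor λ_1 = (2, 0, 0, 2, 1, 0, 1, 2)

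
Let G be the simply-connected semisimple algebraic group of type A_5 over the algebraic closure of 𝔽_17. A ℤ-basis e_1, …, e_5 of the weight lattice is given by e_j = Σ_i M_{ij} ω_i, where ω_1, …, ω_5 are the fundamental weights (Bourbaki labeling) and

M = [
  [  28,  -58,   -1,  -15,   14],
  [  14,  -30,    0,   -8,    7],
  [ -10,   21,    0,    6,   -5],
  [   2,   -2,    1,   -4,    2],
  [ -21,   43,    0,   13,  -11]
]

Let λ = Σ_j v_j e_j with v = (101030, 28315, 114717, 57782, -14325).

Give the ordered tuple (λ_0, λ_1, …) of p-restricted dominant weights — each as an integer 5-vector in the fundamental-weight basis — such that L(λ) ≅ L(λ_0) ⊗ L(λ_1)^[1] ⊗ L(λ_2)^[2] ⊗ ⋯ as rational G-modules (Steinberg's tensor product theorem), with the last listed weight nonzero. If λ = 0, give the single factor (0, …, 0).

Change of basis e → ω: c = M·v where v = (101030, 28315, 114717, 57782, -14325):
  c_1 = 28*101030 + -58*28315 + -1*114717 + -15*57782 + 14*-14325 = 4573
  c_2 = 14*101030 + -30*28315 + 0*114717 + -8*57782 + 7*-14325 = 2439
  c_3 = -10*101030 + 21*28315 + 0*114717 + 6*57782 + -5*-14325 = 2632
  c_4 = 2*101030 + -2*28315 + 1*114717 + -4*57782 + 2*-14325 = 369
  c_5 = -21*101030 + 43*28315 + 0*114717 + 13*57782 + -11*-14325 = 4656
Base-17 expansion of each c_i:
  c_1 = 4573 = 0·17^0 + 14·17^1 + 15·17^2
  c_2 = 2439 = 8·17^0 + 7·17^1 + 8·17^2
  c_3 = 2632 = 14·17^0 + 1·17^1 + 9·17^2
  c_4 = 369 = 12·17^0 + 4·17^1 + 1·17^2
  c_5 = 4656 = 15·17^0 + 1·17^1 + 16·17^2
p-restricted factor λ_0 = (0, 8, 14, 12, 15)
p-restricted factor λ_1 = (14, 7, 1, 4, 1)
p-restricted factor λ_2 = (15, 8, 9, 1, 16)

((0, 8, 14, 12, 15), (14, 7, 1, 4, 1), (15, 8, 9, 1, 16))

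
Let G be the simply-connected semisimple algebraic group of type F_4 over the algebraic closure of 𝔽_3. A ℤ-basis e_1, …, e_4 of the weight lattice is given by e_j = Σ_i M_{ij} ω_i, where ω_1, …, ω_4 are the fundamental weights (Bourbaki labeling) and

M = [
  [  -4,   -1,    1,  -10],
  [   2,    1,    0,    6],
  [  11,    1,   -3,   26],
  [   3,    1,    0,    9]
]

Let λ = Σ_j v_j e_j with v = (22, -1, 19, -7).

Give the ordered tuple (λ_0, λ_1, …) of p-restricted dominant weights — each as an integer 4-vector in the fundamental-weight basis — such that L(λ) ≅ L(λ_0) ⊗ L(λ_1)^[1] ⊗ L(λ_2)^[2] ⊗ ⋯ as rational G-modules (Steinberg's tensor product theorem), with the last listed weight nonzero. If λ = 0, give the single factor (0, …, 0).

((2, 1, 2, 2),)

ω-coordinates c = M·v, v = (22, -1, 19, -7):
  c_1 = -4*22 + -1*-1 + 1*19 + -10*-7 = 2
  c_2 = 2*22 + 1*-1 + 0*19 + 6*-7 = 1
  c_3 = 11*22 + 1*-1 + -3*19 + 26*-7 = 2
  c_4 = 3*22 + 1*-1 + 0*19 + 9*-7 = 2
p = 3; digits c_i = Σ_j d_{ij}·3^j, 0 ≤ d_{ij} < 3:
  c_1 = 2 = 2·3^0
  c_2 = 1 = 1·3^0
  c_3 = 2 = 2·3^0
  c_4 = 2 = 2·3^0
Factor λ_0 = (2, 1, 2, 2)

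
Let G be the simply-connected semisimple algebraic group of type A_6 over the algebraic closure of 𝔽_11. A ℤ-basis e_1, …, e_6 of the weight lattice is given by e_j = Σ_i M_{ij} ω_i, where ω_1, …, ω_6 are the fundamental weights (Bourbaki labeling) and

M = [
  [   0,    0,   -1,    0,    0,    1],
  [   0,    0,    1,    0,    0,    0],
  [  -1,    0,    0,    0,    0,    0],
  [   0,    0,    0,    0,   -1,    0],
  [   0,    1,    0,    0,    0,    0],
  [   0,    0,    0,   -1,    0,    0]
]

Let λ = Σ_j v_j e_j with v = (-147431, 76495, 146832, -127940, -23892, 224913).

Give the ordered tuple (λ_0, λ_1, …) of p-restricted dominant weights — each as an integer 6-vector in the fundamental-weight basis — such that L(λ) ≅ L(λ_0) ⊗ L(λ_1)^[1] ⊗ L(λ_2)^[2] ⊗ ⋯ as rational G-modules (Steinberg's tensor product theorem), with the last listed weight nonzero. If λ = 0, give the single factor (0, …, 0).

Compute c_i = Σ_j M_{ij} v_j with v = (-147431, 76495, 146832, -127940, -23892, 224913):
  c_1 = 0*-147431 + 0*76495 + -1*146832 + 0*-127940 + 0*-23892 + 1*224913 = 78081
  c_2 = 0*-147431 + 0*76495 + 1*146832 + 0*-127940 + 0*-23892 + 0*224913 = 146832
  c_3 = -1*-147431 + 0*76495 + 0*146832 + 0*-127940 + 0*-23892 + 0*224913 = 147431
  c_4 = 0*-147431 + 0*76495 + 0*146832 + 0*-127940 + -1*-23892 + 0*224913 = 23892
  c_5 = 0*-147431 + 1*76495 + 0*146832 + 0*-127940 + 0*-23892 + 0*224913 = 76495
  c_6 = 0*-147431 + 0*76495 + 0*146832 + -1*-127940 + 0*-23892 + 0*224913 = 127940
p = 11; digits c_i = Σ_j d_{ij}·11^j, 0 ≤ d_{ij} < 11:
  c_1 = 78081 = 3·11^0 + 3·11^1 + 7·11^2 + 3·11^3 + 5·11^4
  c_2 = 146832 = 4·11^0 + 5·11^1 + 3·11^2 + 0·11^3 + 10·11^4
  c_3 = 147431 = 9·11^0 + 4·11^1 + 8·11^2 + 0·11^3 + 10·11^4
  c_4 = 23892 = 0·11^0 + 5·11^1 + 10·11^2 + 6·11^3 + 1·11^4
  c_5 = 76495 = 1·11^0 + 2·11^1 + 5·11^2 + 2·11^3 + 5·11^4
  c_6 = 127940 = 10·11^0 + 3·11^1 + 1·11^2 + 8·11^3 + 8·11^4
λ_0 = (3, 4, 9, 0, 1, 10)
λ_1 = (3, 5, 4, 5, 2, 3)
λ_2 = (7, 3, 8, 10, 5, 1)
λ_3 = (3, 0, 0, 6, 2, 8)
λ_4 = (5, 10, 10, 1, 5, 8)

((3, 4, 9, 0, 1, 10), (3, 5, 4, 5, 2, 3), (7, 3, 8, 10, 5, 1), (3, 0, 0, 6, 2, 8), (5, 10, 10, 1, 5, 8))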